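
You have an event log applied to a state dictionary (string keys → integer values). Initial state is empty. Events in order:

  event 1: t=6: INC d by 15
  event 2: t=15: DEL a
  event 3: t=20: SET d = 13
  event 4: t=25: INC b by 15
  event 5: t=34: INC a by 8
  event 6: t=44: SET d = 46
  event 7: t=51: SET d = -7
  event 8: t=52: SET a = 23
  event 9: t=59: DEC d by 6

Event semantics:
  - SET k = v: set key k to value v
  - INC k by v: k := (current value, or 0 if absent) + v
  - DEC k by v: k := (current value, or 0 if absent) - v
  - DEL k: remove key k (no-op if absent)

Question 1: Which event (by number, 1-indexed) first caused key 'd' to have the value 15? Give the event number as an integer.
Answer: 1

Derivation:
Looking for first event where d becomes 15:
  event 1: d (absent) -> 15  <-- first match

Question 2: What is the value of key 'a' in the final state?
Answer: 23

Derivation:
Track key 'a' through all 9 events:
  event 1 (t=6: INC d by 15): a unchanged
  event 2 (t=15: DEL a): a (absent) -> (absent)
  event 3 (t=20: SET d = 13): a unchanged
  event 4 (t=25: INC b by 15): a unchanged
  event 5 (t=34: INC a by 8): a (absent) -> 8
  event 6 (t=44: SET d = 46): a unchanged
  event 7 (t=51: SET d = -7): a unchanged
  event 8 (t=52: SET a = 23): a 8 -> 23
  event 9 (t=59: DEC d by 6): a unchanged
Final: a = 23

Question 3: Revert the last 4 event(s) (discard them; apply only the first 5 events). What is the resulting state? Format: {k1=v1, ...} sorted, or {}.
Answer: {a=8, b=15, d=13}

Derivation:
Keep first 5 events (discard last 4):
  after event 1 (t=6: INC d by 15): {d=15}
  after event 2 (t=15: DEL a): {d=15}
  after event 3 (t=20: SET d = 13): {d=13}
  after event 4 (t=25: INC b by 15): {b=15, d=13}
  after event 5 (t=34: INC a by 8): {a=8, b=15, d=13}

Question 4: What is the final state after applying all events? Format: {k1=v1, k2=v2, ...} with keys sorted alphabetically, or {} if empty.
Answer: {a=23, b=15, d=-13}

Derivation:
  after event 1 (t=6: INC d by 15): {d=15}
  after event 2 (t=15: DEL a): {d=15}
  after event 3 (t=20: SET d = 13): {d=13}
  after event 4 (t=25: INC b by 15): {b=15, d=13}
  after event 5 (t=34: INC a by 8): {a=8, b=15, d=13}
  after event 6 (t=44: SET d = 46): {a=8, b=15, d=46}
  after event 7 (t=51: SET d = -7): {a=8, b=15, d=-7}
  after event 8 (t=52: SET a = 23): {a=23, b=15, d=-7}
  after event 9 (t=59: DEC d by 6): {a=23, b=15, d=-13}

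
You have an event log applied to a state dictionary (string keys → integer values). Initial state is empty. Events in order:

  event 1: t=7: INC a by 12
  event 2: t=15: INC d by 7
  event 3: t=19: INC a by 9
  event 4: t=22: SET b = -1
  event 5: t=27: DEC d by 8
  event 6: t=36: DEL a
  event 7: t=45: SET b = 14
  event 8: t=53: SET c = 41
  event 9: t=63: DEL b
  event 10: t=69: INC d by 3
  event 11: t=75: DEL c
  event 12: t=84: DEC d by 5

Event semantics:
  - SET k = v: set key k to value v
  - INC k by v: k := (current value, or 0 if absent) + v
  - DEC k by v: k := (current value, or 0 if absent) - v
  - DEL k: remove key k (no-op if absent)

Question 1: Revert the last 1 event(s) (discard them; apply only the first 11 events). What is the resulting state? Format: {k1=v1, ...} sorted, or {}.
Answer: {d=2}

Derivation:
Keep first 11 events (discard last 1):
  after event 1 (t=7: INC a by 12): {a=12}
  after event 2 (t=15: INC d by 7): {a=12, d=7}
  after event 3 (t=19: INC a by 9): {a=21, d=7}
  after event 4 (t=22: SET b = -1): {a=21, b=-1, d=7}
  after event 5 (t=27: DEC d by 8): {a=21, b=-1, d=-1}
  after event 6 (t=36: DEL a): {b=-1, d=-1}
  after event 7 (t=45: SET b = 14): {b=14, d=-1}
  after event 8 (t=53: SET c = 41): {b=14, c=41, d=-1}
  after event 9 (t=63: DEL b): {c=41, d=-1}
  after event 10 (t=69: INC d by 3): {c=41, d=2}
  after event 11 (t=75: DEL c): {d=2}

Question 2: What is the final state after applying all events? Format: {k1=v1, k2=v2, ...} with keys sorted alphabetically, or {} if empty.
Answer: {d=-3}

Derivation:
  after event 1 (t=7: INC a by 12): {a=12}
  after event 2 (t=15: INC d by 7): {a=12, d=7}
  after event 3 (t=19: INC a by 9): {a=21, d=7}
  after event 4 (t=22: SET b = -1): {a=21, b=-1, d=7}
  after event 5 (t=27: DEC d by 8): {a=21, b=-1, d=-1}
  after event 6 (t=36: DEL a): {b=-1, d=-1}
  after event 7 (t=45: SET b = 14): {b=14, d=-1}
  after event 8 (t=53: SET c = 41): {b=14, c=41, d=-1}
  after event 9 (t=63: DEL b): {c=41, d=-1}
  after event 10 (t=69: INC d by 3): {c=41, d=2}
  after event 11 (t=75: DEL c): {d=2}
  after event 12 (t=84: DEC d by 5): {d=-3}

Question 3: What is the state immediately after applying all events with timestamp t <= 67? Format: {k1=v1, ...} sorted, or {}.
Answer: {c=41, d=-1}

Derivation:
Apply events with t <= 67 (9 events):
  after event 1 (t=7: INC a by 12): {a=12}
  after event 2 (t=15: INC d by 7): {a=12, d=7}
  after event 3 (t=19: INC a by 9): {a=21, d=7}
  after event 4 (t=22: SET b = -1): {a=21, b=-1, d=7}
  after event 5 (t=27: DEC d by 8): {a=21, b=-1, d=-1}
  after event 6 (t=36: DEL a): {b=-1, d=-1}
  after event 7 (t=45: SET b = 14): {b=14, d=-1}
  after event 8 (t=53: SET c = 41): {b=14, c=41, d=-1}
  after event 9 (t=63: DEL b): {c=41, d=-1}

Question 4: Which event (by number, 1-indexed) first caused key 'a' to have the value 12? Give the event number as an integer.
Answer: 1

Derivation:
Looking for first event where a becomes 12:
  event 1: a (absent) -> 12  <-- first match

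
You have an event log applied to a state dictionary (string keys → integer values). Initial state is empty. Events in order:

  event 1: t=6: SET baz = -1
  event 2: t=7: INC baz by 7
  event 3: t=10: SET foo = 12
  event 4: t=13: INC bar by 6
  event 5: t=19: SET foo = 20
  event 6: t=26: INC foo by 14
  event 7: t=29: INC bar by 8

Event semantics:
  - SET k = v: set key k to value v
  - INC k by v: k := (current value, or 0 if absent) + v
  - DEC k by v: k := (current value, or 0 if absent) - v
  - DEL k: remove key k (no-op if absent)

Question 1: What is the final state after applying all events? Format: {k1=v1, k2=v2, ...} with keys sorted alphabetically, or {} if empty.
Answer: {bar=14, baz=6, foo=34}

Derivation:
  after event 1 (t=6: SET baz = -1): {baz=-1}
  after event 2 (t=7: INC baz by 7): {baz=6}
  after event 3 (t=10: SET foo = 12): {baz=6, foo=12}
  after event 4 (t=13: INC bar by 6): {bar=6, baz=6, foo=12}
  after event 5 (t=19: SET foo = 20): {bar=6, baz=6, foo=20}
  after event 6 (t=26: INC foo by 14): {bar=6, baz=6, foo=34}
  after event 7 (t=29: INC bar by 8): {bar=14, baz=6, foo=34}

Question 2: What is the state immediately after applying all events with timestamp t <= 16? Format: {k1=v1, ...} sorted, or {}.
Answer: {bar=6, baz=6, foo=12}

Derivation:
Apply events with t <= 16 (4 events):
  after event 1 (t=6: SET baz = -1): {baz=-1}
  after event 2 (t=7: INC baz by 7): {baz=6}
  after event 3 (t=10: SET foo = 12): {baz=6, foo=12}
  after event 4 (t=13: INC bar by 6): {bar=6, baz=6, foo=12}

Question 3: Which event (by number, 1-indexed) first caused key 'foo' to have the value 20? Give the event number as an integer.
Looking for first event where foo becomes 20:
  event 3: foo = 12
  event 4: foo = 12
  event 5: foo 12 -> 20  <-- first match

Answer: 5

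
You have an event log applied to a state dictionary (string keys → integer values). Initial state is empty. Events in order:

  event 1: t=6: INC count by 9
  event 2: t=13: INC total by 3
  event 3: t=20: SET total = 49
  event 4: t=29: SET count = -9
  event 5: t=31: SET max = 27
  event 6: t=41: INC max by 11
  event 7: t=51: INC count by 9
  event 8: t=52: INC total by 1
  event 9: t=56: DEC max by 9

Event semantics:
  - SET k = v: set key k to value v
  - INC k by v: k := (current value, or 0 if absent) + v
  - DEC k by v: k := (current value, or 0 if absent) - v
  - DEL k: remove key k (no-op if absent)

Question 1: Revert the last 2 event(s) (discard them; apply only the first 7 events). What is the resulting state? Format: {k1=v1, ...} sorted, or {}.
Answer: {count=0, max=38, total=49}

Derivation:
Keep first 7 events (discard last 2):
  after event 1 (t=6: INC count by 9): {count=9}
  after event 2 (t=13: INC total by 3): {count=9, total=3}
  after event 3 (t=20: SET total = 49): {count=9, total=49}
  after event 4 (t=29: SET count = -9): {count=-9, total=49}
  after event 5 (t=31: SET max = 27): {count=-9, max=27, total=49}
  after event 6 (t=41: INC max by 11): {count=-9, max=38, total=49}
  after event 7 (t=51: INC count by 9): {count=0, max=38, total=49}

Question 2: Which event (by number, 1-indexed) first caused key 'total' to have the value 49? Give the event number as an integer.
Answer: 3

Derivation:
Looking for first event where total becomes 49:
  event 2: total = 3
  event 3: total 3 -> 49  <-- first match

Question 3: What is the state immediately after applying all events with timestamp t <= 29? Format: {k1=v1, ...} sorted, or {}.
Answer: {count=-9, total=49}

Derivation:
Apply events with t <= 29 (4 events):
  after event 1 (t=6: INC count by 9): {count=9}
  after event 2 (t=13: INC total by 3): {count=9, total=3}
  after event 3 (t=20: SET total = 49): {count=9, total=49}
  after event 4 (t=29: SET count = -9): {count=-9, total=49}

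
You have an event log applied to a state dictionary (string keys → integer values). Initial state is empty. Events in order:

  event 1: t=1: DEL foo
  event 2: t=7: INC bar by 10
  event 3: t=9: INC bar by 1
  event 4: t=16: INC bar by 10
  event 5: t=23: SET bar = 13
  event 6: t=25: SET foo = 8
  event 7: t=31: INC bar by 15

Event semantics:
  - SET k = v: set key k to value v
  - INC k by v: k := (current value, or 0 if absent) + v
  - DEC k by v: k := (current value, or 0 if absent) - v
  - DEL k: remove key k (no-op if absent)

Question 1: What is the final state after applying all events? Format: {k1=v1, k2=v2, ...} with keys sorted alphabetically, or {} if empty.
  after event 1 (t=1: DEL foo): {}
  after event 2 (t=7: INC bar by 10): {bar=10}
  after event 3 (t=9: INC bar by 1): {bar=11}
  after event 4 (t=16: INC bar by 10): {bar=21}
  after event 5 (t=23: SET bar = 13): {bar=13}
  after event 6 (t=25: SET foo = 8): {bar=13, foo=8}
  after event 7 (t=31: INC bar by 15): {bar=28, foo=8}

Answer: {bar=28, foo=8}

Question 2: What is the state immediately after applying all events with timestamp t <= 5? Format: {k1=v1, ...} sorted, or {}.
Apply events with t <= 5 (1 events):
  after event 1 (t=1: DEL foo): {}

Answer: {}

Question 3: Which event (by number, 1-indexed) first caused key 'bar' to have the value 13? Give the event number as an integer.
Answer: 5

Derivation:
Looking for first event where bar becomes 13:
  event 2: bar = 10
  event 3: bar = 11
  event 4: bar = 21
  event 5: bar 21 -> 13  <-- first match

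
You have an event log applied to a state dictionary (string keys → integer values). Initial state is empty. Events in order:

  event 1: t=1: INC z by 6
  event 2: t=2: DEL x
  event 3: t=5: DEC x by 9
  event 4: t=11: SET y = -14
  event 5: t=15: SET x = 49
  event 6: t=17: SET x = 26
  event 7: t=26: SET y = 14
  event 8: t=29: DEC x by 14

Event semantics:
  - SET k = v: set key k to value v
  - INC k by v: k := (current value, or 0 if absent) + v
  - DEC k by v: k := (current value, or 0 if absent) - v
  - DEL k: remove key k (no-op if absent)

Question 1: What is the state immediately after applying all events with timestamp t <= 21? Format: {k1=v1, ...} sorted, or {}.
Apply events with t <= 21 (6 events):
  after event 1 (t=1: INC z by 6): {z=6}
  after event 2 (t=2: DEL x): {z=6}
  after event 3 (t=5: DEC x by 9): {x=-9, z=6}
  after event 4 (t=11: SET y = -14): {x=-9, y=-14, z=6}
  after event 5 (t=15: SET x = 49): {x=49, y=-14, z=6}
  after event 6 (t=17: SET x = 26): {x=26, y=-14, z=6}

Answer: {x=26, y=-14, z=6}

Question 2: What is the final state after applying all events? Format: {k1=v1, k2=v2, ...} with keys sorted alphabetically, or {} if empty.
  after event 1 (t=1: INC z by 6): {z=6}
  after event 2 (t=2: DEL x): {z=6}
  after event 3 (t=5: DEC x by 9): {x=-9, z=6}
  after event 4 (t=11: SET y = -14): {x=-9, y=-14, z=6}
  after event 5 (t=15: SET x = 49): {x=49, y=-14, z=6}
  after event 6 (t=17: SET x = 26): {x=26, y=-14, z=6}
  after event 7 (t=26: SET y = 14): {x=26, y=14, z=6}
  after event 8 (t=29: DEC x by 14): {x=12, y=14, z=6}

Answer: {x=12, y=14, z=6}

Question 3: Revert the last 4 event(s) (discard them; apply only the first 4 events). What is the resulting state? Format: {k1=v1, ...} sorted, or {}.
Answer: {x=-9, y=-14, z=6}

Derivation:
Keep first 4 events (discard last 4):
  after event 1 (t=1: INC z by 6): {z=6}
  after event 2 (t=2: DEL x): {z=6}
  after event 3 (t=5: DEC x by 9): {x=-9, z=6}
  after event 4 (t=11: SET y = -14): {x=-9, y=-14, z=6}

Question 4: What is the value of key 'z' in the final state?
Track key 'z' through all 8 events:
  event 1 (t=1: INC z by 6): z (absent) -> 6
  event 2 (t=2: DEL x): z unchanged
  event 3 (t=5: DEC x by 9): z unchanged
  event 4 (t=11: SET y = -14): z unchanged
  event 5 (t=15: SET x = 49): z unchanged
  event 6 (t=17: SET x = 26): z unchanged
  event 7 (t=26: SET y = 14): z unchanged
  event 8 (t=29: DEC x by 14): z unchanged
Final: z = 6

Answer: 6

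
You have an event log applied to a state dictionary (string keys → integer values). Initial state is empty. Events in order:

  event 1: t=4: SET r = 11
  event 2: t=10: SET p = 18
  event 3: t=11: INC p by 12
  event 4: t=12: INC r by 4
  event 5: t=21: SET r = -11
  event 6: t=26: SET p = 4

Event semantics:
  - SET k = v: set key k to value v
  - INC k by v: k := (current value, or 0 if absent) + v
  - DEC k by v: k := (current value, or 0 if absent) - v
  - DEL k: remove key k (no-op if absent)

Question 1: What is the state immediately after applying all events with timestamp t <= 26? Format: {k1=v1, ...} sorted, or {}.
Apply events with t <= 26 (6 events):
  after event 1 (t=4: SET r = 11): {r=11}
  after event 2 (t=10: SET p = 18): {p=18, r=11}
  after event 3 (t=11: INC p by 12): {p=30, r=11}
  after event 4 (t=12: INC r by 4): {p=30, r=15}
  after event 5 (t=21: SET r = -11): {p=30, r=-11}
  after event 6 (t=26: SET p = 4): {p=4, r=-11}

Answer: {p=4, r=-11}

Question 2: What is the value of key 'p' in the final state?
Track key 'p' through all 6 events:
  event 1 (t=4: SET r = 11): p unchanged
  event 2 (t=10: SET p = 18): p (absent) -> 18
  event 3 (t=11: INC p by 12): p 18 -> 30
  event 4 (t=12: INC r by 4): p unchanged
  event 5 (t=21: SET r = -11): p unchanged
  event 6 (t=26: SET p = 4): p 30 -> 4
Final: p = 4

Answer: 4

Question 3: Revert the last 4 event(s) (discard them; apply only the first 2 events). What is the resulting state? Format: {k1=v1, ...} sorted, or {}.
Keep first 2 events (discard last 4):
  after event 1 (t=4: SET r = 11): {r=11}
  after event 2 (t=10: SET p = 18): {p=18, r=11}

Answer: {p=18, r=11}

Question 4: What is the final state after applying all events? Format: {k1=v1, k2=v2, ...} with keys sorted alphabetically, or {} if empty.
  after event 1 (t=4: SET r = 11): {r=11}
  after event 2 (t=10: SET p = 18): {p=18, r=11}
  after event 3 (t=11: INC p by 12): {p=30, r=11}
  after event 4 (t=12: INC r by 4): {p=30, r=15}
  after event 5 (t=21: SET r = -11): {p=30, r=-11}
  after event 6 (t=26: SET p = 4): {p=4, r=-11}

Answer: {p=4, r=-11}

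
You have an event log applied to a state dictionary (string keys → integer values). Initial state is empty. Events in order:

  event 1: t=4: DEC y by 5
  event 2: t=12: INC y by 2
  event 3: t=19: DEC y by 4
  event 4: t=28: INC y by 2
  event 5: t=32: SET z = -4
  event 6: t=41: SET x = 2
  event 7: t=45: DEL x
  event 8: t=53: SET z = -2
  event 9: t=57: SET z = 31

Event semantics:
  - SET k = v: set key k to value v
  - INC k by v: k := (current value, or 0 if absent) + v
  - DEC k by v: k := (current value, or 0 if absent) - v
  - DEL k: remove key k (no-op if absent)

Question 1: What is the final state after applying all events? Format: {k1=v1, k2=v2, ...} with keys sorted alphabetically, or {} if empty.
Answer: {y=-5, z=31}

Derivation:
  after event 1 (t=4: DEC y by 5): {y=-5}
  after event 2 (t=12: INC y by 2): {y=-3}
  after event 3 (t=19: DEC y by 4): {y=-7}
  after event 4 (t=28: INC y by 2): {y=-5}
  after event 5 (t=32: SET z = -4): {y=-5, z=-4}
  after event 6 (t=41: SET x = 2): {x=2, y=-5, z=-4}
  after event 7 (t=45: DEL x): {y=-5, z=-4}
  after event 8 (t=53: SET z = -2): {y=-5, z=-2}
  after event 9 (t=57: SET z = 31): {y=-5, z=31}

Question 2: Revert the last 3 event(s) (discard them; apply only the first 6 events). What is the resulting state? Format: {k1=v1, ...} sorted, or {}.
Answer: {x=2, y=-5, z=-4}

Derivation:
Keep first 6 events (discard last 3):
  after event 1 (t=4: DEC y by 5): {y=-5}
  after event 2 (t=12: INC y by 2): {y=-3}
  after event 3 (t=19: DEC y by 4): {y=-7}
  after event 4 (t=28: INC y by 2): {y=-5}
  after event 5 (t=32: SET z = -4): {y=-5, z=-4}
  after event 6 (t=41: SET x = 2): {x=2, y=-5, z=-4}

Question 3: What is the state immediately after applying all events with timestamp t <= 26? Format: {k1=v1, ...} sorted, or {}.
Answer: {y=-7}

Derivation:
Apply events with t <= 26 (3 events):
  after event 1 (t=4: DEC y by 5): {y=-5}
  after event 2 (t=12: INC y by 2): {y=-3}
  after event 3 (t=19: DEC y by 4): {y=-7}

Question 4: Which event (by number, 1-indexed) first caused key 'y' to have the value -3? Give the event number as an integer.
Answer: 2

Derivation:
Looking for first event where y becomes -3:
  event 1: y = -5
  event 2: y -5 -> -3  <-- first match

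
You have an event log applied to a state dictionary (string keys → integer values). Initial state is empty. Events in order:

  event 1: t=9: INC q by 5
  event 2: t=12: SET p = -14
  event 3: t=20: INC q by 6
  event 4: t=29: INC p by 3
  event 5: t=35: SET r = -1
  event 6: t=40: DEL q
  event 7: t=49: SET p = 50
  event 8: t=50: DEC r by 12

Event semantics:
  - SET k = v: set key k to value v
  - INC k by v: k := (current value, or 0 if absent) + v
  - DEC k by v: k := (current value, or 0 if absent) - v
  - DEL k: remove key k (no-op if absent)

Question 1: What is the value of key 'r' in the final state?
Track key 'r' through all 8 events:
  event 1 (t=9: INC q by 5): r unchanged
  event 2 (t=12: SET p = -14): r unchanged
  event 3 (t=20: INC q by 6): r unchanged
  event 4 (t=29: INC p by 3): r unchanged
  event 5 (t=35: SET r = -1): r (absent) -> -1
  event 6 (t=40: DEL q): r unchanged
  event 7 (t=49: SET p = 50): r unchanged
  event 8 (t=50: DEC r by 12): r -1 -> -13
Final: r = -13

Answer: -13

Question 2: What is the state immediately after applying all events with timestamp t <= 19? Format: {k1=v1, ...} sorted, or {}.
Answer: {p=-14, q=5}

Derivation:
Apply events with t <= 19 (2 events):
  after event 1 (t=9: INC q by 5): {q=5}
  after event 2 (t=12: SET p = -14): {p=-14, q=5}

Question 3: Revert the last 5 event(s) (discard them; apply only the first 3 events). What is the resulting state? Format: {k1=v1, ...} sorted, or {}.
Keep first 3 events (discard last 5):
  after event 1 (t=9: INC q by 5): {q=5}
  after event 2 (t=12: SET p = -14): {p=-14, q=5}
  after event 3 (t=20: INC q by 6): {p=-14, q=11}

Answer: {p=-14, q=11}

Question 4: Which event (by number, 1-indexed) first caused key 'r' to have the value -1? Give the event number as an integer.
Looking for first event where r becomes -1:
  event 5: r (absent) -> -1  <-- first match

Answer: 5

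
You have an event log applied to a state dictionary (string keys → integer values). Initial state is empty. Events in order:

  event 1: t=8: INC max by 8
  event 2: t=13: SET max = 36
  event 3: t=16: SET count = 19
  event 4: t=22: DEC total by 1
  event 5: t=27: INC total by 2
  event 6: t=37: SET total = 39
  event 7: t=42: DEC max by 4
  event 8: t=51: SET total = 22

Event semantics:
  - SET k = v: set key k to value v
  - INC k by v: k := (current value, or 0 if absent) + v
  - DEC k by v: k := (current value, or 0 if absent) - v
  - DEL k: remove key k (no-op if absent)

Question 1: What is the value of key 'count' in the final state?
Track key 'count' through all 8 events:
  event 1 (t=8: INC max by 8): count unchanged
  event 2 (t=13: SET max = 36): count unchanged
  event 3 (t=16: SET count = 19): count (absent) -> 19
  event 4 (t=22: DEC total by 1): count unchanged
  event 5 (t=27: INC total by 2): count unchanged
  event 6 (t=37: SET total = 39): count unchanged
  event 7 (t=42: DEC max by 4): count unchanged
  event 8 (t=51: SET total = 22): count unchanged
Final: count = 19

Answer: 19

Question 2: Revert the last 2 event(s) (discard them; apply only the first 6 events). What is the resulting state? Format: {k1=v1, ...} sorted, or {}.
Answer: {count=19, max=36, total=39}

Derivation:
Keep first 6 events (discard last 2):
  after event 1 (t=8: INC max by 8): {max=8}
  after event 2 (t=13: SET max = 36): {max=36}
  after event 3 (t=16: SET count = 19): {count=19, max=36}
  after event 4 (t=22: DEC total by 1): {count=19, max=36, total=-1}
  after event 5 (t=27: INC total by 2): {count=19, max=36, total=1}
  after event 6 (t=37: SET total = 39): {count=19, max=36, total=39}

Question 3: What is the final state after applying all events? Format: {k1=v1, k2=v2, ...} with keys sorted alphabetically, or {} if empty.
  after event 1 (t=8: INC max by 8): {max=8}
  after event 2 (t=13: SET max = 36): {max=36}
  after event 3 (t=16: SET count = 19): {count=19, max=36}
  after event 4 (t=22: DEC total by 1): {count=19, max=36, total=-1}
  after event 5 (t=27: INC total by 2): {count=19, max=36, total=1}
  after event 6 (t=37: SET total = 39): {count=19, max=36, total=39}
  after event 7 (t=42: DEC max by 4): {count=19, max=32, total=39}
  after event 8 (t=51: SET total = 22): {count=19, max=32, total=22}

Answer: {count=19, max=32, total=22}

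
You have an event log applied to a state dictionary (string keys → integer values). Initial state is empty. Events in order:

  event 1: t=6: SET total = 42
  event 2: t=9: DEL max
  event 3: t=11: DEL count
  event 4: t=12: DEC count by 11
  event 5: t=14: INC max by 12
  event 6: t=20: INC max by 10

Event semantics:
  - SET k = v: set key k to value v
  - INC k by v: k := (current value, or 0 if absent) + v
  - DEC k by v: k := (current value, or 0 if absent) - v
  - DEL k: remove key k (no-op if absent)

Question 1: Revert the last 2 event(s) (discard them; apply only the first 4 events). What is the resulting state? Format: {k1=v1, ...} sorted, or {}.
Keep first 4 events (discard last 2):
  after event 1 (t=6: SET total = 42): {total=42}
  after event 2 (t=9: DEL max): {total=42}
  after event 3 (t=11: DEL count): {total=42}
  after event 4 (t=12: DEC count by 11): {count=-11, total=42}

Answer: {count=-11, total=42}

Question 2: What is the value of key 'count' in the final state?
Answer: -11

Derivation:
Track key 'count' through all 6 events:
  event 1 (t=6: SET total = 42): count unchanged
  event 2 (t=9: DEL max): count unchanged
  event 3 (t=11: DEL count): count (absent) -> (absent)
  event 4 (t=12: DEC count by 11): count (absent) -> -11
  event 5 (t=14: INC max by 12): count unchanged
  event 6 (t=20: INC max by 10): count unchanged
Final: count = -11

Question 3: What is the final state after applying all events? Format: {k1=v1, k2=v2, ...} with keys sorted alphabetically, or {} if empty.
  after event 1 (t=6: SET total = 42): {total=42}
  after event 2 (t=9: DEL max): {total=42}
  after event 3 (t=11: DEL count): {total=42}
  after event 4 (t=12: DEC count by 11): {count=-11, total=42}
  after event 5 (t=14: INC max by 12): {count=-11, max=12, total=42}
  after event 6 (t=20: INC max by 10): {count=-11, max=22, total=42}

Answer: {count=-11, max=22, total=42}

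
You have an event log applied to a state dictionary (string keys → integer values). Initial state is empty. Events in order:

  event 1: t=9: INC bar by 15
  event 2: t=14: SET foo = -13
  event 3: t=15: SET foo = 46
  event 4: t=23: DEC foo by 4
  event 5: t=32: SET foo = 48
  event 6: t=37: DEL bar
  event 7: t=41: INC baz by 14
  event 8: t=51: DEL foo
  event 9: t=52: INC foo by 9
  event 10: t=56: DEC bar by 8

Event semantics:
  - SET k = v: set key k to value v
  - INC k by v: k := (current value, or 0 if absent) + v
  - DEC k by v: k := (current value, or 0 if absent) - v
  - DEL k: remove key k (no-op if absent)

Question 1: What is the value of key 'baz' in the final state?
Answer: 14

Derivation:
Track key 'baz' through all 10 events:
  event 1 (t=9: INC bar by 15): baz unchanged
  event 2 (t=14: SET foo = -13): baz unchanged
  event 3 (t=15: SET foo = 46): baz unchanged
  event 4 (t=23: DEC foo by 4): baz unchanged
  event 5 (t=32: SET foo = 48): baz unchanged
  event 6 (t=37: DEL bar): baz unchanged
  event 7 (t=41: INC baz by 14): baz (absent) -> 14
  event 8 (t=51: DEL foo): baz unchanged
  event 9 (t=52: INC foo by 9): baz unchanged
  event 10 (t=56: DEC bar by 8): baz unchanged
Final: baz = 14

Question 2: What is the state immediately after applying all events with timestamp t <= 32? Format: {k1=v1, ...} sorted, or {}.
Answer: {bar=15, foo=48}

Derivation:
Apply events with t <= 32 (5 events):
  after event 1 (t=9: INC bar by 15): {bar=15}
  after event 2 (t=14: SET foo = -13): {bar=15, foo=-13}
  after event 3 (t=15: SET foo = 46): {bar=15, foo=46}
  after event 4 (t=23: DEC foo by 4): {bar=15, foo=42}
  after event 5 (t=32: SET foo = 48): {bar=15, foo=48}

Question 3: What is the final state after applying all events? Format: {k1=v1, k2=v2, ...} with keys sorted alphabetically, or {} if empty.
Answer: {bar=-8, baz=14, foo=9}

Derivation:
  after event 1 (t=9: INC bar by 15): {bar=15}
  after event 2 (t=14: SET foo = -13): {bar=15, foo=-13}
  after event 3 (t=15: SET foo = 46): {bar=15, foo=46}
  after event 4 (t=23: DEC foo by 4): {bar=15, foo=42}
  after event 5 (t=32: SET foo = 48): {bar=15, foo=48}
  after event 6 (t=37: DEL bar): {foo=48}
  after event 7 (t=41: INC baz by 14): {baz=14, foo=48}
  after event 8 (t=51: DEL foo): {baz=14}
  after event 9 (t=52: INC foo by 9): {baz=14, foo=9}
  after event 10 (t=56: DEC bar by 8): {bar=-8, baz=14, foo=9}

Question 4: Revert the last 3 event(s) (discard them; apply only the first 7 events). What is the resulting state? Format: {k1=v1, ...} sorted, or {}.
Answer: {baz=14, foo=48}

Derivation:
Keep first 7 events (discard last 3):
  after event 1 (t=9: INC bar by 15): {bar=15}
  after event 2 (t=14: SET foo = -13): {bar=15, foo=-13}
  after event 3 (t=15: SET foo = 46): {bar=15, foo=46}
  after event 4 (t=23: DEC foo by 4): {bar=15, foo=42}
  after event 5 (t=32: SET foo = 48): {bar=15, foo=48}
  after event 6 (t=37: DEL bar): {foo=48}
  after event 7 (t=41: INC baz by 14): {baz=14, foo=48}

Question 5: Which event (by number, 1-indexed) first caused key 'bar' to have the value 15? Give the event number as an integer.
Answer: 1

Derivation:
Looking for first event where bar becomes 15:
  event 1: bar (absent) -> 15  <-- first match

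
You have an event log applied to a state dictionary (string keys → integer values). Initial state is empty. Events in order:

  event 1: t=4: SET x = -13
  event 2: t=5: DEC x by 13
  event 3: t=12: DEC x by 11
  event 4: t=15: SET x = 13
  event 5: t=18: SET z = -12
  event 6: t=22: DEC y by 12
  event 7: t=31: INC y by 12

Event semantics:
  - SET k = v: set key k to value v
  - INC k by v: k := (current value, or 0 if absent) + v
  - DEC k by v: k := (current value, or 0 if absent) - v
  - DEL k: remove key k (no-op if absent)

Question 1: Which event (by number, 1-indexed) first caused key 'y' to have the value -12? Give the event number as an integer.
Answer: 6

Derivation:
Looking for first event where y becomes -12:
  event 6: y (absent) -> -12  <-- first match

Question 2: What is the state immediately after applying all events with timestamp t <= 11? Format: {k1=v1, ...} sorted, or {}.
Answer: {x=-26}

Derivation:
Apply events with t <= 11 (2 events):
  after event 1 (t=4: SET x = -13): {x=-13}
  after event 2 (t=5: DEC x by 13): {x=-26}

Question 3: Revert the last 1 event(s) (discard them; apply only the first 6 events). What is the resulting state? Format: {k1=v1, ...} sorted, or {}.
Keep first 6 events (discard last 1):
  after event 1 (t=4: SET x = -13): {x=-13}
  after event 2 (t=5: DEC x by 13): {x=-26}
  after event 3 (t=12: DEC x by 11): {x=-37}
  after event 4 (t=15: SET x = 13): {x=13}
  after event 5 (t=18: SET z = -12): {x=13, z=-12}
  after event 6 (t=22: DEC y by 12): {x=13, y=-12, z=-12}

Answer: {x=13, y=-12, z=-12}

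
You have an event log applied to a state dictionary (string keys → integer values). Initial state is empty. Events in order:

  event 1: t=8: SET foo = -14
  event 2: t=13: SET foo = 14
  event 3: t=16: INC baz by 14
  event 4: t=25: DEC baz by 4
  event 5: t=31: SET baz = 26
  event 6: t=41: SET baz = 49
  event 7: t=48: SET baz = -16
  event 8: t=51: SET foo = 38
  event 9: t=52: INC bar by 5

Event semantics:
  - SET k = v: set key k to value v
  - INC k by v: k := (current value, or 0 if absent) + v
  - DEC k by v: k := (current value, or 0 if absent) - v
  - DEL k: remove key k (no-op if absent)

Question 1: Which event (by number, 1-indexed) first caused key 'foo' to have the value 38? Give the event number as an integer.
Looking for first event where foo becomes 38:
  event 1: foo = -14
  event 2: foo = 14
  event 3: foo = 14
  event 4: foo = 14
  event 5: foo = 14
  event 6: foo = 14
  event 7: foo = 14
  event 8: foo 14 -> 38  <-- first match

Answer: 8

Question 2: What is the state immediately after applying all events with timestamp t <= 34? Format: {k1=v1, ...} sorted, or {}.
Answer: {baz=26, foo=14}

Derivation:
Apply events with t <= 34 (5 events):
  after event 1 (t=8: SET foo = -14): {foo=-14}
  after event 2 (t=13: SET foo = 14): {foo=14}
  after event 3 (t=16: INC baz by 14): {baz=14, foo=14}
  after event 4 (t=25: DEC baz by 4): {baz=10, foo=14}
  after event 5 (t=31: SET baz = 26): {baz=26, foo=14}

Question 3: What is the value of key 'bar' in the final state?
Track key 'bar' through all 9 events:
  event 1 (t=8: SET foo = -14): bar unchanged
  event 2 (t=13: SET foo = 14): bar unchanged
  event 3 (t=16: INC baz by 14): bar unchanged
  event 4 (t=25: DEC baz by 4): bar unchanged
  event 5 (t=31: SET baz = 26): bar unchanged
  event 6 (t=41: SET baz = 49): bar unchanged
  event 7 (t=48: SET baz = -16): bar unchanged
  event 8 (t=51: SET foo = 38): bar unchanged
  event 9 (t=52: INC bar by 5): bar (absent) -> 5
Final: bar = 5

Answer: 5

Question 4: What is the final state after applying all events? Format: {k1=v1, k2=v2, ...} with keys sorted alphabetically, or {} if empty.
  after event 1 (t=8: SET foo = -14): {foo=-14}
  after event 2 (t=13: SET foo = 14): {foo=14}
  after event 3 (t=16: INC baz by 14): {baz=14, foo=14}
  after event 4 (t=25: DEC baz by 4): {baz=10, foo=14}
  after event 5 (t=31: SET baz = 26): {baz=26, foo=14}
  after event 6 (t=41: SET baz = 49): {baz=49, foo=14}
  after event 7 (t=48: SET baz = -16): {baz=-16, foo=14}
  after event 8 (t=51: SET foo = 38): {baz=-16, foo=38}
  after event 9 (t=52: INC bar by 5): {bar=5, baz=-16, foo=38}

Answer: {bar=5, baz=-16, foo=38}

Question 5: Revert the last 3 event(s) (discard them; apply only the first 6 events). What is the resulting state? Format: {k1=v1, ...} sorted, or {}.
Keep first 6 events (discard last 3):
  after event 1 (t=8: SET foo = -14): {foo=-14}
  after event 2 (t=13: SET foo = 14): {foo=14}
  after event 3 (t=16: INC baz by 14): {baz=14, foo=14}
  after event 4 (t=25: DEC baz by 4): {baz=10, foo=14}
  after event 5 (t=31: SET baz = 26): {baz=26, foo=14}
  after event 6 (t=41: SET baz = 49): {baz=49, foo=14}

Answer: {baz=49, foo=14}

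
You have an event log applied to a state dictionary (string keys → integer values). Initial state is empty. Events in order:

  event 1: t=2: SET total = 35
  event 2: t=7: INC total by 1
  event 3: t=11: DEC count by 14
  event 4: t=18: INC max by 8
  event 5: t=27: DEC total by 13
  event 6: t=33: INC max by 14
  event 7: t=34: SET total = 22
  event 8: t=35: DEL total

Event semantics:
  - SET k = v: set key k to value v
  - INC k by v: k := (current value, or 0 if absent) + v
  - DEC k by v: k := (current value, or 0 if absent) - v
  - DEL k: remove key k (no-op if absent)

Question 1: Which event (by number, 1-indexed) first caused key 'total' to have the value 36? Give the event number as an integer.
Answer: 2

Derivation:
Looking for first event where total becomes 36:
  event 1: total = 35
  event 2: total 35 -> 36  <-- first match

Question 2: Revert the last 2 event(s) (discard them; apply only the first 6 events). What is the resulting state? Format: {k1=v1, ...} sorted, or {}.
Keep first 6 events (discard last 2):
  after event 1 (t=2: SET total = 35): {total=35}
  after event 2 (t=7: INC total by 1): {total=36}
  after event 3 (t=11: DEC count by 14): {count=-14, total=36}
  after event 4 (t=18: INC max by 8): {count=-14, max=8, total=36}
  after event 5 (t=27: DEC total by 13): {count=-14, max=8, total=23}
  after event 6 (t=33: INC max by 14): {count=-14, max=22, total=23}

Answer: {count=-14, max=22, total=23}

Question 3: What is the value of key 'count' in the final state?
Answer: -14

Derivation:
Track key 'count' through all 8 events:
  event 1 (t=2: SET total = 35): count unchanged
  event 2 (t=7: INC total by 1): count unchanged
  event 3 (t=11: DEC count by 14): count (absent) -> -14
  event 4 (t=18: INC max by 8): count unchanged
  event 5 (t=27: DEC total by 13): count unchanged
  event 6 (t=33: INC max by 14): count unchanged
  event 7 (t=34: SET total = 22): count unchanged
  event 8 (t=35: DEL total): count unchanged
Final: count = -14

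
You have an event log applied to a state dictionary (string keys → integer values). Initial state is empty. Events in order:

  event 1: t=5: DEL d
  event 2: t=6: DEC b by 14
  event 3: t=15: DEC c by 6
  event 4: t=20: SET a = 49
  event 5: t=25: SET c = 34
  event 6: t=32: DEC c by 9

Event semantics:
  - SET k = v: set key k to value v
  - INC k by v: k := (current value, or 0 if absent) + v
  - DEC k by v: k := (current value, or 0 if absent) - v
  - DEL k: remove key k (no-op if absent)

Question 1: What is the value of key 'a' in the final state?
Answer: 49

Derivation:
Track key 'a' through all 6 events:
  event 1 (t=5: DEL d): a unchanged
  event 2 (t=6: DEC b by 14): a unchanged
  event 3 (t=15: DEC c by 6): a unchanged
  event 4 (t=20: SET a = 49): a (absent) -> 49
  event 5 (t=25: SET c = 34): a unchanged
  event 6 (t=32: DEC c by 9): a unchanged
Final: a = 49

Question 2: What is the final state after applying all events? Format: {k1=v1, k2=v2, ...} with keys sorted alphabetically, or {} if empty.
Answer: {a=49, b=-14, c=25}

Derivation:
  after event 1 (t=5: DEL d): {}
  after event 2 (t=6: DEC b by 14): {b=-14}
  after event 3 (t=15: DEC c by 6): {b=-14, c=-6}
  after event 4 (t=20: SET a = 49): {a=49, b=-14, c=-6}
  after event 5 (t=25: SET c = 34): {a=49, b=-14, c=34}
  after event 6 (t=32: DEC c by 9): {a=49, b=-14, c=25}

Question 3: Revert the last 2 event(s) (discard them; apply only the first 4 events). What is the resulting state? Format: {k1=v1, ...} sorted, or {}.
Keep first 4 events (discard last 2):
  after event 1 (t=5: DEL d): {}
  after event 2 (t=6: DEC b by 14): {b=-14}
  after event 3 (t=15: DEC c by 6): {b=-14, c=-6}
  after event 4 (t=20: SET a = 49): {a=49, b=-14, c=-6}

Answer: {a=49, b=-14, c=-6}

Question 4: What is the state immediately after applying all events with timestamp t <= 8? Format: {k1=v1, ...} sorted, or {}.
Apply events with t <= 8 (2 events):
  after event 1 (t=5: DEL d): {}
  after event 2 (t=6: DEC b by 14): {b=-14}

Answer: {b=-14}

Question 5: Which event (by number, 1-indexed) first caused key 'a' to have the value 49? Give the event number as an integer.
Answer: 4

Derivation:
Looking for first event where a becomes 49:
  event 4: a (absent) -> 49  <-- first match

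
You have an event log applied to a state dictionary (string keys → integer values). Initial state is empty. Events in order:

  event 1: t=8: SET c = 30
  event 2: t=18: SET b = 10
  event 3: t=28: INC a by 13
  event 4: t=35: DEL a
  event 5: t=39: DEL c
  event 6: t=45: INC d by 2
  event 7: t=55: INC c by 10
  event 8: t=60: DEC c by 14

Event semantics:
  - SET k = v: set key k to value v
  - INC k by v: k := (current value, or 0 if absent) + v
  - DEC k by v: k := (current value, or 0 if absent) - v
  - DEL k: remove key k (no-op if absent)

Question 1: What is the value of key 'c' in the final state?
Track key 'c' through all 8 events:
  event 1 (t=8: SET c = 30): c (absent) -> 30
  event 2 (t=18: SET b = 10): c unchanged
  event 3 (t=28: INC a by 13): c unchanged
  event 4 (t=35: DEL a): c unchanged
  event 5 (t=39: DEL c): c 30 -> (absent)
  event 6 (t=45: INC d by 2): c unchanged
  event 7 (t=55: INC c by 10): c (absent) -> 10
  event 8 (t=60: DEC c by 14): c 10 -> -4
Final: c = -4

Answer: -4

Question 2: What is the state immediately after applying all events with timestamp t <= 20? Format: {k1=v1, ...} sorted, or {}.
Apply events with t <= 20 (2 events):
  after event 1 (t=8: SET c = 30): {c=30}
  after event 2 (t=18: SET b = 10): {b=10, c=30}

Answer: {b=10, c=30}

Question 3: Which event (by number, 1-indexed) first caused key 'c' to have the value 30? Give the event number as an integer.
Answer: 1

Derivation:
Looking for first event where c becomes 30:
  event 1: c (absent) -> 30  <-- first match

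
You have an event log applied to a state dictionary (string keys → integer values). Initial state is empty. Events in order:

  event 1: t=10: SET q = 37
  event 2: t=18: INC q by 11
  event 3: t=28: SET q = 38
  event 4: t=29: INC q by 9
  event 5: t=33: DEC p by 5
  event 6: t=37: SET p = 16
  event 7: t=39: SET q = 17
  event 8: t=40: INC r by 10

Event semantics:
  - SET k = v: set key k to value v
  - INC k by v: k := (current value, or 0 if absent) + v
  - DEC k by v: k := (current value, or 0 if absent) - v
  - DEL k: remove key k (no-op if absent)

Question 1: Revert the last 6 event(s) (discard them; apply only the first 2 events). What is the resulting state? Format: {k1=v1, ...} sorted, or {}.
Keep first 2 events (discard last 6):
  after event 1 (t=10: SET q = 37): {q=37}
  after event 2 (t=18: INC q by 11): {q=48}

Answer: {q=48}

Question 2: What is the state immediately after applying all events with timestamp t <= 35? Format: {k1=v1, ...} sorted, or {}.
Apply events with t <= 35 (5 events):
  after event 1 (t=10: SET q = 37): {q=37}
  after event 2 (t=18: INC q by 11): {q=48}
  after event 3 (t=28: SET q = 38): {q=38}
  after event 4 (t=29: INC q by 9): {q=47}
  after event 5 (t=33: DEC p by 5): {p=-5, q=47}

Answer: {p=-5, q=47}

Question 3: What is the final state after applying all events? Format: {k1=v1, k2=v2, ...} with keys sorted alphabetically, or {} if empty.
Answer: {p=16, q=17, r=10}

Derivation:
  after event 1 (t=10: SET q = 37): {q=37}
  after event 2 (t=18: INC q by 11): {q=48}
  after event 3 (t=28: SET q = 38): {q=38}
  after event 4 (t=29: INC q by 9): {q=47}
  after event 5 (t=33: DEC p by 5): {p=-5, q=47}
  after event 6 (t=37: SET p = 16): {p=16, q=47}
  after event 7 (t=39: SET q = 17): {p=16, q=17}
  after event 8 (t=40: INC r by 10): {p=16, q=17, r=10}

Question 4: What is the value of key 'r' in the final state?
Answer: 10

Derivation:
Track key 'r' through all 8 events:
  event 1 (t=10: SET q = 37): r unchanged
  event 2 (t=18: INC q by 11): r unchanged
  event 3 (t=28: SET q = 38): r unchanged
  event 4 (t=29: INC q by 9): r unchanged
  event 5 (t=33: DEC p by 5): r unchanged
  event 6 (t=37: SET p = 16): r unchanged
  event 7 (t=39: SET q = 17): r unchanged
  event 8 (t=40: INC r by 10): r (absent) -> 10
Final: r = 10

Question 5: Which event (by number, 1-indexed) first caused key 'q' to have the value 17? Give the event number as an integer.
Answer: 7

Derivation:
Looking for first event where q becomes 17:
  event 1: q = 37
  event 2: q = 48
  event 3: q = 38
  event 4: q = 47
  event 5: q = 47
  event 6: q = 47
  event 7: q 47 -> 17  <-- first match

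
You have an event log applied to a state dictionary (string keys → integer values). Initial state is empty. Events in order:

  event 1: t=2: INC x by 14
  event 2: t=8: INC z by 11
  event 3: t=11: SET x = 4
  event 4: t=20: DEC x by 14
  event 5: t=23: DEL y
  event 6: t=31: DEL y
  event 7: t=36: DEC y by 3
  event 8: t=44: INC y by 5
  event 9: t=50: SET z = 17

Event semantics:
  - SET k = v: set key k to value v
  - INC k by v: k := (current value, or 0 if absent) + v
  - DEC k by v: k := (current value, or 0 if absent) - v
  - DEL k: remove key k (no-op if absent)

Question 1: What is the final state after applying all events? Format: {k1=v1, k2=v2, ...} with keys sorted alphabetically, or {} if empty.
Answer: {x=-10, y=2, z=17}

Derivation:
  after event 1 (t=2: INC x by 14): {x=14}
  after event 2 (t=8: INC z by 11): {x=14, z=11}
  after event 3 (t=11: SET x = 4): {x=4, z=11}
  after event 4 (t=20: DEC x by 14): {x=-10, z=11}
  after event 5 (t=23: DEL y): {x=-10, z=11}
  after event 6 (t=31: DEL y): {x=-10, z=11}
  after event 7 (t=36: DEC y by 3): {x=-10, y=-3, z=11}
  after event 8 (t=44: INC y by 5): {x=-10, y=2, z=11}
  after event 9 (t=50: SET z = 17): {x=-10, y=2, z=17}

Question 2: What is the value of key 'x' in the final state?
Answer: -10

Derivation:
Track key 'x' through all 9 events:
  event 1 (t=2: INC x by 14): x (absent) -> 14
  event 2 (t=8: INC z by 11): x unchanged
  event 3 (t=11: SET x = 4): x 14 -> 4
  event 4 (t=20: DEC x by 14): x 4 -> -10
  event 5 (t=23: DEL y): x unchanged
  event 6 (t=31: DEL y): x unchanged
  event 7 (t=36: DEC y by 3): x unchanged
  event 8 (t=44: INC y by 5): x unchanged
  event 9 (t=50: SET z = 17): x unchanged
Final: x = -10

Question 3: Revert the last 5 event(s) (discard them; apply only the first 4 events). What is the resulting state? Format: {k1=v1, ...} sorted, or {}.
Answer: {x=-10, z=11}

Derivation:
Keep first 4 events (discard last 5):
  after event 1 (t=2: INC x by 14): {x=14}
  after event 2 (t=8: INC z by 11): {x=14, z=11}
  after event 3 (t=11: SET x = 4): {x=4, z=11}
  after event 4 (t=20: DEC x by 14): {x=-10, z=11}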